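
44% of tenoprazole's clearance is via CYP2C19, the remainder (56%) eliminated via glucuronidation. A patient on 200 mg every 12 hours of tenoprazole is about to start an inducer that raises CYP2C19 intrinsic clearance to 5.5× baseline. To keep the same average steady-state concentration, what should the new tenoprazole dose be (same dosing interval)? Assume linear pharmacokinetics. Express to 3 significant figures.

596 mg

The CYP2C19 pathway (44% of clearance) is boosted to 5.5× activity: 0.44 × 5.5 = 2.42.
Non-CYP routes (56%) are unchanged.
Relative clearance = 2.42 + 0.56 = 2.98.
Css,avg = (dose rate)/CL, so holding Css fixed requires dose ∝ CL: 200 × 2.98 = 596 mg.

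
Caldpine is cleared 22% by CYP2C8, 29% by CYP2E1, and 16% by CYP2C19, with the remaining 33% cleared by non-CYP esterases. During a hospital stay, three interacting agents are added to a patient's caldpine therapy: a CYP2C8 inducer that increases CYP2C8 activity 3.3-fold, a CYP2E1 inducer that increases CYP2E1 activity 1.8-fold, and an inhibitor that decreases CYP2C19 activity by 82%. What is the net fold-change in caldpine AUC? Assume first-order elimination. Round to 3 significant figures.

CYP2C8: 0.22 × 3.3 = 0.726
CYP2E1: 0.29 × 1.8 = 0.522
CYP2C19: 0.16 × 0.18 = 0.0288
Other: 0.33 (unchanged)
New clearance relative to baseline: 0.726 + 0.522 + 0.0288 + 0.33 = 1.6068.
AUC ∝ 1/CL: fold-change = 1 / 1.6068 = 0.622.

0.622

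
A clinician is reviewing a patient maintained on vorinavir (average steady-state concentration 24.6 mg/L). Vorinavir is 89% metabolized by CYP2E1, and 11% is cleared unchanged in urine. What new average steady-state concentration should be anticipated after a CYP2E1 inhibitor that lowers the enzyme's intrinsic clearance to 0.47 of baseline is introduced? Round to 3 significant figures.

The CYP2E1 pathway (89% of clearance) drops to 0.47× activity: 0.89 × 0.47 = 0.4183.
Non-CYP routes (11%) are unchanged.
Relative clearance = 0.4183 + 0.11 = 0.5283.
With dosing unchanged, average steady-state concentration scales as 1/CL: 24.6 / 0.5283 = 46.6 mg/L.

46.6 mg/L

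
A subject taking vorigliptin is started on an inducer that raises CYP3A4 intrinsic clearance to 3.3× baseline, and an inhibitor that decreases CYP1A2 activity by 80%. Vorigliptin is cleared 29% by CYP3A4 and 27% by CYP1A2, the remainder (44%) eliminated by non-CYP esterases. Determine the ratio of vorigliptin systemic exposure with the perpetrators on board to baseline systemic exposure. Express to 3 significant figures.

0.689

The CYP3A4 pathway (29% of clearance) increases to 3.3× activity: 0.29 × 3.3 = 0.957.
The CYP1A2 pathway (27% of clearance) is reduced to 0.2× activity: 0.27 × 0.2 = 0.054.
Non-CYP routes (44%) are unchanged.
New clearance relative to baseline: 0.957 + 0.054 + 0.44 = 1.451.
Net systemic exposure ratio = 1 / 1.451 = 0.689.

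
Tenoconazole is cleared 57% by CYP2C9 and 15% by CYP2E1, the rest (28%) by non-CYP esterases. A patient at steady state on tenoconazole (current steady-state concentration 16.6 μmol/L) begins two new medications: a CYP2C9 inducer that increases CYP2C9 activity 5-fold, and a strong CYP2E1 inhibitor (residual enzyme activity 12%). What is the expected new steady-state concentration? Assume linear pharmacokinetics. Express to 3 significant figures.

The CYP2C9 pathway (57% of clearance) increases to 5× activity: 0.57 × 5 = 2.85.
The CYP2E1 pathway (15% of clearance) falls to 0.12× activity: 0.15 × 0.12 = 0.018.
The remaining 28% of clearance is unaffected.
CL_new/CL_old = 2.85 + 0.018 + 0.28 = 3.148.
New steady-state concentration = 16.6 / 3.148 = 5.27 μmol/L (concentration scales inversely with clearance).

5.27 μmol/L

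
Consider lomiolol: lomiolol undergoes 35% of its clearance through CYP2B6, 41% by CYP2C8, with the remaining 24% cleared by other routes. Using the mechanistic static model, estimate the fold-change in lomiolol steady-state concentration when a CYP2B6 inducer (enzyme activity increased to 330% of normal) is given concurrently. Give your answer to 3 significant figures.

CYP2B6: 0.35 × 3.3 = 1.155
CYP2C8: 0.41 (unchanged)
Other: 0.24 (unchanged)
New clearance relative to baseline: 1.155 + 0.41 + 0.24 = 1.805.
Steady-state concentration is inversely proportional to clearance, so the fold-change is 1 / 1.805 = 0.554.

0.554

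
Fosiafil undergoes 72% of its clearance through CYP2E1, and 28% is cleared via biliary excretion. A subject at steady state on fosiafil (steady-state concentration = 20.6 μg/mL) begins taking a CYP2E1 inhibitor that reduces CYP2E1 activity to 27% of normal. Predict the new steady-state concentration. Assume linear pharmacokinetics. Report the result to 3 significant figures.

The CYP2E1 pathway (72% of clearance) drops to 0.27× activity: 0.72 × 0.27 = 0.1944.
Non-CYP routes (28%) are unchanged.
New clearance relative to baseline: 0.1944 + 0.28 = 0.4744.
Steady-state concentration ∝ 1/CL, so new value = 20.6 / 0.4744 = 43.4 μg/mL.

43.4 μg/mL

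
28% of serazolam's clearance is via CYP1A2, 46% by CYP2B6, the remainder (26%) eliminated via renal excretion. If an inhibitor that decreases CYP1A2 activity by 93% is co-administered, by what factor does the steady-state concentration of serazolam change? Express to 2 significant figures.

1.4

CYP1A2: 0.28 × 0.07 = 0.0196
CYP2B6: 0.46 (unchanged)
Other: 0.26 (unchanged)
CL_new/CL_old = 0.0196 + 0.46 + 0.26 = 0.7396.
Steady-state concentration ratio = CL_old/CL_new = 1 / 0.7396 = 1.4.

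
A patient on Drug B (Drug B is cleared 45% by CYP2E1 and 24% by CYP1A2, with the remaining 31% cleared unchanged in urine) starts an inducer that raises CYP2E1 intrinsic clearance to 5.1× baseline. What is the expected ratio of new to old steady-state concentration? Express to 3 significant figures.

0.351

The CYP2E1 pathway (45% of clearance) rises to 5.1× activity: 0.45 × 5.1 = 2.295.
CYP1A2 (24%) and the residual 31% are unaffected.
Relative clearance = 2.295 + 0.24 + 0.31 = 2.845.
Since steady-state concentration ∝ 1/CL, the ratio is 1 / 2.845 = 0.351.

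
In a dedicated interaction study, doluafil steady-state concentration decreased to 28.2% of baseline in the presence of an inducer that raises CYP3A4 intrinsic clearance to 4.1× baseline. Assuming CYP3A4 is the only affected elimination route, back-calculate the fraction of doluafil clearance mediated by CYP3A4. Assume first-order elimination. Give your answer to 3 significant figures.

0.821

Write x for the fraction cleared via CYP3A4. The observed steady-state concentration change means clearance rose to 1/0.282 = 3.546 of baseline.
Setting x·4.1 + (1 − x) = 3.546 and solving: x = (3.546 − 1)/(4.1 − 1) = 0.821.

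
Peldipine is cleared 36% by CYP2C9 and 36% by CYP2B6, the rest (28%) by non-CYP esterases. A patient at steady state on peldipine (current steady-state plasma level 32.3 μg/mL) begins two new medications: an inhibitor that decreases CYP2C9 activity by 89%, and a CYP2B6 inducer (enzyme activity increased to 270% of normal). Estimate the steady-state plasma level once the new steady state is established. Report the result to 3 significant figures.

The CYP2C9 pathway (36% of clearance) drops to 0.11× activity: 0.36 × 0.11 = 0.0396.
The CYP2B6 pathway (36% of clearance) is boosted to 2.7× activity: 0.36 × 2.7 = 0.972.
The remaining 28% of clearance is unaffected.
New clearance relative to baseline: 0.0396 + 0.972 + 0.28 = 1.2916.
New steady-state plasma level = 32.3 / 1.2916 = 25.0 μg/mL (concentration scales inversely with clearance).

25.0 μg/mL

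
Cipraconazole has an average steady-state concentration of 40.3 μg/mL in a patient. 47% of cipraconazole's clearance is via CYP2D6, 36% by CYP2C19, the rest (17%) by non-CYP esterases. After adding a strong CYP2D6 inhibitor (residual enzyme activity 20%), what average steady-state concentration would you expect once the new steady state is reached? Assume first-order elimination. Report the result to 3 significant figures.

64.6 μg/mL

The CYP2D6 pathway (47% of clearance) drops to 0.2× activity: 0.47 × 0.2 = 0.094.
CYP2C19 (36%) and the residual 17% are unaffected.
CL_new/CL_old = 0.094 + 0.36 + 0.17 = 0.624.
With dosing unchanged, average steady-state concentration scales as 1/CL: 40.3 / 0.624 = 64.6 μg/mL.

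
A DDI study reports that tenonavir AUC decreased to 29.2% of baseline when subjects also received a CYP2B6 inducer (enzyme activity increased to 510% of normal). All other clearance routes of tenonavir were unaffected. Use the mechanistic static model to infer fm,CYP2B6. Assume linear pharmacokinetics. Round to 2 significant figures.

0.59

Write x for the fraction cleared via CYP2B6. The observed AUC change means clearance rose to 1/0.292 = 3.425 of baseline.
Setting x·5.1 + (1 − x) = 3.425 and solving: x = (3.425 − 1)/(5.1 − 1) = 0.59.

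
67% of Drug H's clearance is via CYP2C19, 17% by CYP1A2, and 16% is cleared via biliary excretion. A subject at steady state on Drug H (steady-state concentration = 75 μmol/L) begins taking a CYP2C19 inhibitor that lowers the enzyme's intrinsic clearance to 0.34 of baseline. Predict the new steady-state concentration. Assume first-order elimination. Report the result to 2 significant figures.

1.3 × 10² μmol/L

The CYP2C19 pathway (67% of clearance) falls to 0.34× activity: 0.67 × 0.34 = 0.2278.
CYP1A2 (17%) and the residual 16% are unaffected.
New clearance relative to baseline: 0.2278 + 0.17 + 0.16 = 0.5578.
Steady-state concentration ∝ 1/CL, so new value = 75 / 0.5578 = 1.3 × 10² μmol/L.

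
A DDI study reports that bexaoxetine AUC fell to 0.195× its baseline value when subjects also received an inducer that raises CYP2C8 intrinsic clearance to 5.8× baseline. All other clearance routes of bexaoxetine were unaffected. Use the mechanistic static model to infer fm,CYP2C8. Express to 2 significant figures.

Let x = fm,CYP2C8. Because AUC ∝ 1/CL, relative clearance rose to 1/0.195 = 5.128.
Setting x·5.8 + (1 − x) = 5.128 and solving: x = (5.128 − 1)/(5.8 − 1) = 0.86.

0.86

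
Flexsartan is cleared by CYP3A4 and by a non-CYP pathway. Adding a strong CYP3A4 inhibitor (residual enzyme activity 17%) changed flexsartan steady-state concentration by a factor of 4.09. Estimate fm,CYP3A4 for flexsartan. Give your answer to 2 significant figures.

Let x = fm,CYP3A4. Because steady-state concentration ∝ 1/CL, relative clearance fell to 1/4.09 = 0.2445.
Setting x·0.17 + (1 − x) = 0.2445 and solving: x = (0.2445 − 1)/(0.17 − 1) = 0.91.

0.91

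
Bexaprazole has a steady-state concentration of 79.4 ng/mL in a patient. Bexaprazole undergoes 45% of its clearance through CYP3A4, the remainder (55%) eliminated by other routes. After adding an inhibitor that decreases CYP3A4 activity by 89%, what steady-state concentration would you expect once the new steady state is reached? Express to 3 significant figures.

132 ng/mL

CYP3A4: 0.45 × 0.11 = 0.0495
Other: 0.55 (unchanged)
CL_new/CL_old = 0.0495 + 0.55 = 0.5995.
Steady-state concentration ∝ 1/CL, so new value = 79.4 / 0.5995 = 132 ng/mL.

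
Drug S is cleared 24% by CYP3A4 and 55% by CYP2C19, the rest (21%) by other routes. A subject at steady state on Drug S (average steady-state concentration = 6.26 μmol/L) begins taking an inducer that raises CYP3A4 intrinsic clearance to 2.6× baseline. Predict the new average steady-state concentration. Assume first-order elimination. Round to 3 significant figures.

4.52 μmol/L

CYP3A4: 0.24 × 2.6 = 0.624
CYP2C19: 0.55 (unchanged)
Other: 0.21 (unchanged)
Relative clearance = 0.624 + 0.55 + 0.21 = 1.384.
New average steady-state concentration = baseline ÷ relative clearance = 6.26 / 1.384 = 4.52 μmol/L.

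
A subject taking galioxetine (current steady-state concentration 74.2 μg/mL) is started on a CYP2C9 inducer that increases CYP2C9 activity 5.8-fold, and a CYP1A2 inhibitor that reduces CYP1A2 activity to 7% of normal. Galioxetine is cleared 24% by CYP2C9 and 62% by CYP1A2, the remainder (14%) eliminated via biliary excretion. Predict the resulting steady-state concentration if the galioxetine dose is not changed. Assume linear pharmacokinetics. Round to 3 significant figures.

47.1 μg/mL

The CYP2C9 pathway (24% of clearance) increases to 5.8× activity: 0.24 × 5.8 = 1.392.
The CYP1A2 pathway (62% of clearance) drops to 0.07× activity: 0.62 × 0.07 = 0.0434.
The remaining 14% of clearance is unaffected.
New clearance relative to baseline: 1.392 + 0.0434 + 0.14 = 1.5754.
New steady-state concentration = 74.2 / 1.5754 = 47.1 μg/mL (concentration scales inversely with clearance).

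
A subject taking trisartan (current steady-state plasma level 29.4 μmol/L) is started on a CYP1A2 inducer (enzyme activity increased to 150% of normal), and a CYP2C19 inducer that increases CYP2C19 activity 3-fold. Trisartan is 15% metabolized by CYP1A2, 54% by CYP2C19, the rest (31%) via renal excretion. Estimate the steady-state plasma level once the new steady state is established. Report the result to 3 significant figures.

The CYP1A2 pathway (15% of clearance) rises to 1.5× activity: 0.15 × 1.5 = 0.225.
The CYP2C19 pathway (54% of clearance) increases to 3× activity: 0.54 × 3 = 1.62.
The remaining 31% of clearance is unaffected.
Relative clearance = 0.225 + 1.62 + 0.31 = 2.155.
Steady-state plasma level ∝ 1/CL: new value = 29.4 / 2.155 = 13.6 μmol/L.

13.6 μmol/L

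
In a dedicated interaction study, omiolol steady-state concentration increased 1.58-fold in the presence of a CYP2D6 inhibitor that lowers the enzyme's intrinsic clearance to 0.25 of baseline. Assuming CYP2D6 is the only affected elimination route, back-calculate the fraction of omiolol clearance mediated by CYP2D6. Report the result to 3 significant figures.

Call the CYP2D6 fraction fm. After the interaction, CL_new/CL_old = fm × 0.25 + (1 − fm).
Steady-state concentration ratio = 1 / (new CL fraction), so new CL fraction = 1 / 1.58 = 0.6329.
fm × 0.25 + 1 − fm = 0.6329  ⇒  fm × (0.25 − 1) = −0.3671  ⇒  fm = 0.489.

0.489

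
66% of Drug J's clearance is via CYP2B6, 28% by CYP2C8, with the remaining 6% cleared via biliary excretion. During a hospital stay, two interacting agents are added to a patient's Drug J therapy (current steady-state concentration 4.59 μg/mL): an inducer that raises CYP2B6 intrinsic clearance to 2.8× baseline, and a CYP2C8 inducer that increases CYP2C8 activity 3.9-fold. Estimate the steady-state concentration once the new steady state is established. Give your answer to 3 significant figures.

1.53 μg/mL

The CYP2B6 pathway (66% of clearance) increases to 2.8× activity: 0.66 × 2.8 = 1.848.
The CYP2C8 pathway (28% of clearance) increases to 3.9× activity: 0.28 × 3.9 = 1.092.
Non-CYP routes (6%) are unchanged.
CL_new/CL_old = 1.848 + 1.092 + 0.06 = 3.
New steady-state concentration = 4.59 / 3 = 1.53 μg/mL (concentration scales inversely with clearance).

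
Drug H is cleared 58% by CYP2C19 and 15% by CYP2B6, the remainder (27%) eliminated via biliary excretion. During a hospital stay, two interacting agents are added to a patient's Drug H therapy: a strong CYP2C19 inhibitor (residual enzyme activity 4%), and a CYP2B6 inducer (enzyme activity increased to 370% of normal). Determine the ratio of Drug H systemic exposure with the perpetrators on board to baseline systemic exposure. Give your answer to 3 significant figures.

The CYP2C19 pathway (58% of clearance) is reduced to 0.04× activity: 0.58 × 0.04 = 0.0232.
The CYP2B6 pathway (15% of clearance) increases to 3.7× activity: 0.15 × 3.7 = 0.555.
Non-CYP routes (27%) are unchanged.
Relative clearance = 0.0232 + 0.555 + 0.27 = 0.8482.
Because systemic exposure varies inversely with clearance, the combined effect is 1 / 0.8482 = 1.18.

1.18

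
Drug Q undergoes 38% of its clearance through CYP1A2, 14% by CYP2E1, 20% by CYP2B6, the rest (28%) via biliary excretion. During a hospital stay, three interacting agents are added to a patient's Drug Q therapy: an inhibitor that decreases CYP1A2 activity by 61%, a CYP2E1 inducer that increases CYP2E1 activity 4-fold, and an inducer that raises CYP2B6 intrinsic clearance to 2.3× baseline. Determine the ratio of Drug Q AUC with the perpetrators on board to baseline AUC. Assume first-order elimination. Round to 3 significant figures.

The CYP1A2 pathway (38% of clearance) drops to 0.39× activity: 0.38 × 0.39 = 0.1482.
The CYP2E1 pathway (14% of clearance) increases to 4× activity: 0.14 × 4 = 0.56.
The CYP2B6 pathway (20% of clearance) increases to 2.3× activity: 0.2 × 2.3 = 0.46.
Non-CYP routes (28%) are unchanged.
CL_new/CL_old = 0.1482 + 0.56 + 0.46 + 0.28 = 1.4482.
Because AUC varies inversely with clearance, the combined effect is 1 / 1.4482 = 0.691.

0.691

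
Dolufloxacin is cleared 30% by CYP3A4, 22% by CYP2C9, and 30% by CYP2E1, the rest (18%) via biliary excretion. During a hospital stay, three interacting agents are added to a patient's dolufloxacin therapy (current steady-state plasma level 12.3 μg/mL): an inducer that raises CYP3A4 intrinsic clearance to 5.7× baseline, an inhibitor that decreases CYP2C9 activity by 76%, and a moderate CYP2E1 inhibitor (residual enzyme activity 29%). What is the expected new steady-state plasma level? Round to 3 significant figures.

6.06 μg/mL

The CYP3A4 pathway (30% of clearance) rises to 5.7× activity: 0.3 × 5.7 = 1.71.
The CYP2C9 pathway (22% of clearance) is reduced to 0.24× activity: 0.22 × 0.24 = 0.0528.
The CYP2E1 pathway (30% of clearance) falls to 0.29× activity: 0.3 × 0.29 = 0.087.
Non-CYP routes (18%) are unchanged.
New clearance relative to baseline: 1.71 + 0.0528 + 0.087 + 0.18 = 2.0298.
Steady-state plasma level ∝ 1/CL: new value = 12.3 / 2.0298 = 6.06 μg/mL.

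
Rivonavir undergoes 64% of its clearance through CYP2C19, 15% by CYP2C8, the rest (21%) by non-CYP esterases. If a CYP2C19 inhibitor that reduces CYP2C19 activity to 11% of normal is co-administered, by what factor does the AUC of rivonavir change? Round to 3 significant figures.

2.32

The CYP2C19 pathway (64% of clearance) falls to 0.11× activity: 0.64 × 0.11 = 0.0704.
CYP2C8 (15%) and the residual 21% are unaffected.
New clearance relative to baseline: 0.0704 + 0.15 + 0.21 = 0.4304.
AUC ratio = CL_old/CL_new = 1 / 0.4304 = 2.32.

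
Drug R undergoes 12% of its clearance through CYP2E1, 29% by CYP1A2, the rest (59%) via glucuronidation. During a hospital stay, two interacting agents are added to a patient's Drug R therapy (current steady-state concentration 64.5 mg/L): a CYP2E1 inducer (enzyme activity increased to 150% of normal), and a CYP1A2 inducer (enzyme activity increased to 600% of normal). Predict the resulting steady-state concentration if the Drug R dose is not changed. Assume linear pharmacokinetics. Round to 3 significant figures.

25.7 mg/L

The CYP2E1 pathway (12% of clearance) is boosted to 1.5× activity: 0.12 × 1.5 = 0.18.
The CYP1A2 pathway (29% of clearance) is boosted to 6× activity: 0.29 × 6 = 1.74.
The remaining 59% of clearance is unaffected.
New clearance relative to baseline: 0.18 + 1.74 + 0.59 = 2.51.
New steady-state concentration = 64.5 / 2.51 = 25.7 mg/L (concentration scales inversely with clearance).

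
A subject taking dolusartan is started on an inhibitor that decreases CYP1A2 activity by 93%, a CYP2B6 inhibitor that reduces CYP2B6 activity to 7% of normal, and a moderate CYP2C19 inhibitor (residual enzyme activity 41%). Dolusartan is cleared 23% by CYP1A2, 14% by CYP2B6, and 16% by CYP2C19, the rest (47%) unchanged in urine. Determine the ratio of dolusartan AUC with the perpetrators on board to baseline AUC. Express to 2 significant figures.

The CYP1A2 pathway (23% of clearance) drops to 0.07× activity: 0.23 × 0.07 = 0.0161.
The CYP2B6 pathway (14% of clearance) drops to 0.07× activity: 0.14 × 0.07 = 0.0098.
The CYP2C19 pathway (16% of clearance) is reduced to 0.41× activity: 0.16 × 0.41 = 0.0656.
Non-CYP routes (47%) are unchanged.
New clearance relative to baseline: 0.0161 + 0.0098 + 0.0656 + 0.47 = 0.5615.
AUC ∝ 1/CL: fold-change = 1 / 0.5615 = 1.8.

1.8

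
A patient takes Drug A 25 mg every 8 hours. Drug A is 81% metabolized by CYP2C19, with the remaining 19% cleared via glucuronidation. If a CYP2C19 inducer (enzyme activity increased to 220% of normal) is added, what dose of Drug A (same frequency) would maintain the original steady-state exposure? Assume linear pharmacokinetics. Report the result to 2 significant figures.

49 mg

CYP2C19: 0.81 × 2.2 = 1.782
Other: 0.19 (unchanged)
New clearance relative to baseline: 1.782 + 0.19 = 1.972.
Css,avg = (dose rate)/CL, so holding Css fixed requires dose ∝ CL: 25 × 1.972 = 49 mg.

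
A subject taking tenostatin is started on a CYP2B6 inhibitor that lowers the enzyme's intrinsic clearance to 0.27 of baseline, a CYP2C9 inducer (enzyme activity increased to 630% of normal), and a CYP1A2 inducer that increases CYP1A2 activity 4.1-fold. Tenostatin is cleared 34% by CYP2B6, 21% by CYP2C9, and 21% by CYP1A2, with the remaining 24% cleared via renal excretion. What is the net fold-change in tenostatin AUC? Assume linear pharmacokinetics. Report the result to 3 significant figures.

The CYP2B6 pathway (34% of clearance) is reduced to 0.27× activity: 0.34 × 0.27 = 0.0918.
The CYP2C9 pathway (21% of clearance) rises to 6.3× activity: 0.21 × 6.3 = 1.323.
The CYP1A2 pathway (21% of clearance) is boosted to 4.1× activity: 0.21 × 4.1 = 0.861.
The remaining 24% of clearance is unaffected.
Relative clearance = 0.0918 + 1.323 + 0.861 + 0.24 = 2.5158.
AUC ∝ 1/CL: fold-change = 1 / 2.5158 = 0.397.

0.397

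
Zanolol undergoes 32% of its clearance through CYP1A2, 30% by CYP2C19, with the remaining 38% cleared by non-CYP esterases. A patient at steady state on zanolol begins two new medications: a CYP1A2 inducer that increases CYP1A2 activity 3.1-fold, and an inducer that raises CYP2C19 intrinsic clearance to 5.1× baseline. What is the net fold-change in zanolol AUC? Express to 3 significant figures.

The CYP1A2 pathway (32% of clearance) is boosted to 3.1× activity: 0.32 × 3.1 = 0.992.
The CYP2C19 pathway (30% of clearance) is boosted to 5.1× activity: 0.3 × 5.1 = 1.53.
Non-CYP routes (38%) are unchanged.
CL_new/CL_old = 0.992 + 1.53 + 0.38 = 2.902.
Because AUC varies inversely with clearance, the combined effect is 1 / 2.902 = 0.345.

0.345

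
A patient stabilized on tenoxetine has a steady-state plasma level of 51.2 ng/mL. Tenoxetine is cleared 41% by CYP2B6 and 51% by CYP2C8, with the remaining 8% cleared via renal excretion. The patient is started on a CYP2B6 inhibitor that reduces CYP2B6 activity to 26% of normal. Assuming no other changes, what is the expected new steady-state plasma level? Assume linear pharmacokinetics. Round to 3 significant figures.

The CYP2B6 pathway (41% of clearance) falls to 0.26× activity: 0.41 × 0.26 = 0.1066.
CYP2C8 (51%) and the residual 8% are unaffected.
New clearance relative to baseline: 0.1066 + 0.51 + 0.08 = 0.6966.
With dosing unchanged, steady-state plasma level scales as 1/CL: 51.2 / 0.6966 = 73.5 ng/mL.

73.5 ng/mL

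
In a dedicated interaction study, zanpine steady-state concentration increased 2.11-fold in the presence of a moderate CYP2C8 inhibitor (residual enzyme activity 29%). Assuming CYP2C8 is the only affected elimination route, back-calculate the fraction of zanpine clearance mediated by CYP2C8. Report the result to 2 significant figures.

CL'/CL = 1 / 2.11 = 0.4739
0.29·fm + (1 − fm) = 0.4739
fm = (0.4739 − 1) / (0.29 − 1) = 0.74

0.74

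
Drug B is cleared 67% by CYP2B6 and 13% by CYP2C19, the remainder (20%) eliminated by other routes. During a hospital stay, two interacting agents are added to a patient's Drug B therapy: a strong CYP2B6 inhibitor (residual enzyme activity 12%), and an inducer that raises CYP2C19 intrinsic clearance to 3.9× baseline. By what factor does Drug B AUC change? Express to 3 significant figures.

The CYP2B6 pathway (67% of clearance) falls to 0.12× activity: 0.67 × 0.12 = 0.0804.
The CYP2C19 pathway (13% of clearance) is boosted to 3.9× activity: 0.13 × 3.9 = 0.507.
Non-CYP routes (20%) are unchanged.
Relative clearance = 0.0804 + 0.507 + 0.2 = 0.7874.
Net AUC ratio = 1 / 0.7874 = 1.27.

1.27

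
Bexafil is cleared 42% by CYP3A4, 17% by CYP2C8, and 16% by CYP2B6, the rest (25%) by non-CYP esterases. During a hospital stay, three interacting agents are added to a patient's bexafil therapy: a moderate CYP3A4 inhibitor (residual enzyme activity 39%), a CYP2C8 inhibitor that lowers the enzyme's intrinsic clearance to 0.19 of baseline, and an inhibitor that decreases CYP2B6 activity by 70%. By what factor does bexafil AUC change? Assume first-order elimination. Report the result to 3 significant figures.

2.02

The CYP3A4 pathway (42% of clearance) is reduced to 0.39× activity: 0.42 × 0.39 = 0.1638.
The CYP2C8 pathway (17% of clearance) drops to 0.19× activity: 0.17 × 0.19 = 0.0323.
The CYP2B6 pathway (16% of clearance) falls to 0.3× activity: 0.16 × 0.3 = 0.048.
Non-CYP routes (25%) are unchanged.
Relative clearance = 0.1638 + 0.0323 + 0.048 + 0.25 = 0.4941.
Because AUC varies inversely with clearance, the combined effect is 1 / 0.4941 = 2.02.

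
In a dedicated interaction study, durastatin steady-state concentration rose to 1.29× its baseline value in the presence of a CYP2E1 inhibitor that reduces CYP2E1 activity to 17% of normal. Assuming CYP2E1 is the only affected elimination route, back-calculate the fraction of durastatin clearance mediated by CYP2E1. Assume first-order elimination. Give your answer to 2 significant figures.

0.27

CL'/CL = 1 / 1.29 = 0.7752
0.17·fm + (1 − fm) = 0.7752
fm = (0.7752 − 1) / (0.17 − 1) = 0.27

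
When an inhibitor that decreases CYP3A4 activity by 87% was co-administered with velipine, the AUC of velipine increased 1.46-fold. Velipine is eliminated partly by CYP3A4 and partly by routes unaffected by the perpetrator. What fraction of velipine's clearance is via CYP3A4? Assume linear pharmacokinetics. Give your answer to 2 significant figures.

0.36

Call the CYP3A4 fraction fm. After the interaction, CL_new/CL_old = fm × 0.13 + (1 − fm).
AUC ratio = 1 / (new CL fraction), so new CL fraction = 1 / 1.46 = 0.6849.
fm × 0.13 + 1 − fm = 0.6849  ⇒  fm × (0.13 − 1) = −0.3151  ⇒  fm = 0.36.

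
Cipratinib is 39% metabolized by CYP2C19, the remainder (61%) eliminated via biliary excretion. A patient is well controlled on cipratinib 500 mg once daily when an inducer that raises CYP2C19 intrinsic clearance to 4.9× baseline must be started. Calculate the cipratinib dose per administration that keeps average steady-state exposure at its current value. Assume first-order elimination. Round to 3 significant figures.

1.26 × 10³ mg

The CYP2C19 pathway (39% of clearance) is boosted to 4.9× activity: 0.39 × 4.9 = 1.911.
Non-CYP routes (61%) are unchanged.
Relative clearance = 1.911 + 0.61 = 2.521.
Css,avg = (dose rate)/CL, so holding Css fixed requires dose ∝ CL: 500 × 2.521 = 1.26 × 10³ mg.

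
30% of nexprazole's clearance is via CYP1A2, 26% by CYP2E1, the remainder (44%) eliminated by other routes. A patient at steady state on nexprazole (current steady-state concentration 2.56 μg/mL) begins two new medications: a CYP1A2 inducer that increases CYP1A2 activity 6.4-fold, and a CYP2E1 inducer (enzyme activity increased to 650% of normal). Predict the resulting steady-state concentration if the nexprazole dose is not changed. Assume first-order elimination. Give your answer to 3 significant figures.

0.632 μg/mL

CYP1A2: 0.3 × 6.4 = 1.92
CYP2E1: 0.26 × 6.5 = 1.69
Other: 0.44 (unchanged)
CL_new/CL_old = 1.92 + 1.69 + 0.44 = 4.05.
New steady-state concentration = 2.56 / 4.05 = 0.632 μg/mL (concentration scales inversely with clearance).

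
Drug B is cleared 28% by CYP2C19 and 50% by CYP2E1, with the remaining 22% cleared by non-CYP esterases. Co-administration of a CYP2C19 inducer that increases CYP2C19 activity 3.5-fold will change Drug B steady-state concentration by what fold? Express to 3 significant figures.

0.588

The CYP2C19 pathway (28% of clearance) rises to 3.5× activity: 0.28 × 3.5 = 0.98.
CYP2E1 (50%) and the residual 22% are unaffected.
Relative clearance = 0.98 + 0.5 + 0.22 = 1.7.
Steady-state concentration ratio = CL_old/CL_new = 1 / 1.7 = 0.588.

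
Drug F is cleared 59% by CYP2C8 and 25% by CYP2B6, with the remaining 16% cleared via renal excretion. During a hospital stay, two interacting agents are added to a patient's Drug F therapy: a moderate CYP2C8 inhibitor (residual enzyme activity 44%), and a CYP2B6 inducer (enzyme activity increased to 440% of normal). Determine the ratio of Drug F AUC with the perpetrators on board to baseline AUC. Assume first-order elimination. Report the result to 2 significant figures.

The CYP2C8 pathway (59% of clearance) drops to 0.44× activity: 0.59 × 0.44 = 0.2596.
The CYP2B6 pathway (25% of clearance) is boosted to 4.4× activity: 0.25 × 4.4 = 1.1.
Non-CYP routes (16%) are unchanged.
Relative clearance = 0.2596 + 1.1 + 0.16 = 1.5196.
AUC ∝ 1/CL: fold-change = 1 / 1.5196 = 0.66.

0.66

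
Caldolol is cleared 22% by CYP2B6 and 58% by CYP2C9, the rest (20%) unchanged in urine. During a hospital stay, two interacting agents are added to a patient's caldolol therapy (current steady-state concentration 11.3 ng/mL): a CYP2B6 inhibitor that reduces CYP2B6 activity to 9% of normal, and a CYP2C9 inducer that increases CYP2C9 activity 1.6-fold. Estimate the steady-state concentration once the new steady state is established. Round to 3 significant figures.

9.84 ng/mL

CYP2B6: 0.22 × 0.09 = 0.0198
CYP2C9: 0.58 × 1.6 = 0.928
Other: 0.2 (unchanged)
New clearance relative to baseline: 0.0198 + 0.928 + 0.2 = 1.1478.
New steady-state concentration = 11.3 / 1.1478 = 9.84 ng/mL (concentration scales inversely with clearance).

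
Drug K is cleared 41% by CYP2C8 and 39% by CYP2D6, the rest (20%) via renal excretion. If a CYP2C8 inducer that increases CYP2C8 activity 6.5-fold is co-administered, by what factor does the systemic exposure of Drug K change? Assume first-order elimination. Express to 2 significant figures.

0.31

The CYP2C8 pathway (41% of clearance) rises to 6.5× activity: 0.41 × 6.5 = 2.665.
CYP2D6 (39%) and the residual 20% are unaffected.
New clearance relative to baseline: 2.665 + 0.39 + 0.2 = 3.255.
Systemic exposure is inversely proportional to clearance, so the fold-change is 1 / 3.255 = 0.31.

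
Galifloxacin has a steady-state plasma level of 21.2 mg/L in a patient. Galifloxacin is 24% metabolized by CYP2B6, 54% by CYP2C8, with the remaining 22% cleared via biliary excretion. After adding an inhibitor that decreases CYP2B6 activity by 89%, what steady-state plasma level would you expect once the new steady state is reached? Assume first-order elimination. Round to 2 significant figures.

27 mg/L

The CYP2B6 pathway (24% of clearance) falls to 0.11× activity: 0.24 × 0.11 = 0.0264.
CYP2C8 (54%) and the residual 22% are unaffected.
New clearance relative to baseline: 0.0264 + 0.54 + 0.22 = 0.7864.
Steady-state plasma level ∝ 1/CL, so new value = 21.2 / 0.7864 = 27 mg/L.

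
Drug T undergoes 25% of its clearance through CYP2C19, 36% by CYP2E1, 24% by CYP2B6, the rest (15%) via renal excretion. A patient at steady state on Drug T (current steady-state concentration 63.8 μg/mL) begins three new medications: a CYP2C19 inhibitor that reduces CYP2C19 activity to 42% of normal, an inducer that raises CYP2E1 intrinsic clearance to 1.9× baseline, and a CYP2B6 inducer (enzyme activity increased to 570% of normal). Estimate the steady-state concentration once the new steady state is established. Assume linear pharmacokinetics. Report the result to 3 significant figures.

The CYP2C19 pathway (25% of clearance) is reduced to 0.42× activity: 0.25 × 0.42 = 0.105.
The CYP2E1 pathway (36% of clearance) increases to 1.9× activity: 0.36 × 1.9 = 0.684.
The CYP2B6 pathway (24% of clearance) rises to 5.7× activity: 0.24 × 5.7 = 1.368.
Non-CYP routes (15%) are unchanged.
New clearance relative to baseline: 0.105 + 0.684 + 1.368 + 0.15 = 2.307.
Steady-state concentration ∝ 1/CL: new value = 63.8 / 2.307 = 27.7 μg/mL.

27.7 μg/mL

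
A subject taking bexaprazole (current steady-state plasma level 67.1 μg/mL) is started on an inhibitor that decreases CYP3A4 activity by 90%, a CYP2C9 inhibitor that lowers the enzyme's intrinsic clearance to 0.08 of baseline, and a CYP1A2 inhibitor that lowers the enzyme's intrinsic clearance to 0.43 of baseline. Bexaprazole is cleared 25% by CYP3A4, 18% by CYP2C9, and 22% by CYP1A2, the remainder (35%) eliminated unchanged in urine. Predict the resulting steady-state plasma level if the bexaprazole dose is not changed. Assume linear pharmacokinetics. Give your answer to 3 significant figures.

The CYP3A4 pathway (25% of clearance) is reduced to 0.1× activity: 0.25 × 0.1 = 0.025.
The CYP2C9 pathway (18% of clearance) drops to 0.08× activity: 0.18 × 0.08 = 0.0144.
The CYP1A2 pathway (22% of clearance) is reduced to 0.43× activity: 0.22 × 0.43 = 0.0946.
Non-CYP routes (35%) are unchanged.
New clearance relative to baseline: 0.025 + 0.0144 + 0.0946 + 0.35 = 0.484.
New steady-state plasma level = 67.1 / 0.484 = 139 μg/mL (concentration scales inversely with clearance).

139 μg/mL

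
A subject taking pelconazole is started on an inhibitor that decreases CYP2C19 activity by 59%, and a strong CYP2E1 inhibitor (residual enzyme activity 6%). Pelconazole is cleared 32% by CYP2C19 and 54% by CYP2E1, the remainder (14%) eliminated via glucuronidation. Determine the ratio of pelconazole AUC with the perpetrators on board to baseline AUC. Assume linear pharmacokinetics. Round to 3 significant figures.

3.29

CYP2C19: 0.32 × 0.41 = 0.1312
CYP2E1: 0.54 × 0.06 = 0.0324
Other: 0.14 (unchanged)
New clearance relative to baseline: 0.1312 + 0.0324 + 0.14 = 0.3036.
Net AUC ratio = 1 / 0.3036 = 3.29.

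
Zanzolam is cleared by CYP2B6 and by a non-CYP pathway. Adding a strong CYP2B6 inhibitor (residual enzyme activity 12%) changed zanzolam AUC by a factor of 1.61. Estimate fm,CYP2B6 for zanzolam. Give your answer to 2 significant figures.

Call the CYP2B6 fraction fm. After the interaction, CL_new/CL_old = fm × 0.12 + (1 − fm).
AUC ratio = 1 / (new CL fraction), so new CL fraction = 1 / 1.61 = 0.6211.
fm × 0.12 + 1 − fm = 0.6211  ⇒  fm × (0.12 − 1) = −0.3789  ⇒  fm = 0.43.

0.43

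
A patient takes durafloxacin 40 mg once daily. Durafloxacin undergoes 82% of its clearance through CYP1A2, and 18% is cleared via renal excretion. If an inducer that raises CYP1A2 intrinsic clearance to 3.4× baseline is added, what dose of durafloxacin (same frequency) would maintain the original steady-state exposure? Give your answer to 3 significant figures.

119 mg

The CYP1A2 pathway (82% of clearance) rises to 3.4× activity: 0.82 × 3.4 = 2.788.
The remaining 18% of clearance is unaffected.
Relative clearance = 2.788 + 0.18 = 2.968.
Exposure is unchanged when dose changes in proportion to clearance. New dose = 40 mg × 2.968 = 119 mg.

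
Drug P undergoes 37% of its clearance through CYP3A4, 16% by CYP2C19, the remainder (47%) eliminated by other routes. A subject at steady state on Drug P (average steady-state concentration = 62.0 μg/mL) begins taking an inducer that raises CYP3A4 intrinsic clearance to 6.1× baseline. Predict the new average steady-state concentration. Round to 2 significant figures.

21 μg/mL

CYP3A4: 0.37 × 6.1 = 2.257
CYP2C19: 0.16 (unchanged)
Other: 0.47 (unchanged)
CL_new/CL_old = 2.257 + 0.16 + 0.47 = 2.887.
Average steady-state concentration ∝ 1/CL, so new value = 62.0 / 2.887 = 21 μg/mL.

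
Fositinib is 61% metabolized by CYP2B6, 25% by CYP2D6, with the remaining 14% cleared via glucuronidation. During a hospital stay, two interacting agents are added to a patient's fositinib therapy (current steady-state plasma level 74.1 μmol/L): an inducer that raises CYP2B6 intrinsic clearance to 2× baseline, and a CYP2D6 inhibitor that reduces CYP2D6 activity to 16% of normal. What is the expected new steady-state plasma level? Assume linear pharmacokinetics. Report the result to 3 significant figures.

CYP2B6: 0.61 × 2 = 1.22
CYP2D6: 0.25 × 0.16 = 0.04
Other: 0.14 (unchanged)
CL_new/CL_old = 1.22 + 0.04 + 0.14 = 1.4.
Steady-state plasma level ∝ 1/CL: new value = 74.1 / 1.4 = 52.9 μmol/L.

52.9 μmol/L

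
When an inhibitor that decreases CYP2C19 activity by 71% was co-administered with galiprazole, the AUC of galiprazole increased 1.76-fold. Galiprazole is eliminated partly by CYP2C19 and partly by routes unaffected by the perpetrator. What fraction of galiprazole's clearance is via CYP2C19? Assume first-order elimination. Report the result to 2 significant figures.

0.61

Write x for the fraction cleared via CYP2C19. The observed AUC change means clearance fell to 1/1.76 = 0.5682 of baseline.
Only the CYP2C19 route changed, so 0.5682 = x·0.29 + (1 − x), giving x = 0.61.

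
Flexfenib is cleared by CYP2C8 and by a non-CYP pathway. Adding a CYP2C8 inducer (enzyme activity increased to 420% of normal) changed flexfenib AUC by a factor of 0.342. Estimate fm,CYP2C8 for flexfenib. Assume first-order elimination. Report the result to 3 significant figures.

0.601

Let fm be the CYP2C8 fraction. New clearance relative to baseline = fm × 4.2 + (1 − fm).
AUC ratio = 1 / (new CL fraction), so new CL fraction = 1 / 0.342 = 2.924.
fm × 4.2 + 1 − fm = 2.924  ⇒  fm × (4.2 − 1) = 1.924  ⇒  fm = 0.601.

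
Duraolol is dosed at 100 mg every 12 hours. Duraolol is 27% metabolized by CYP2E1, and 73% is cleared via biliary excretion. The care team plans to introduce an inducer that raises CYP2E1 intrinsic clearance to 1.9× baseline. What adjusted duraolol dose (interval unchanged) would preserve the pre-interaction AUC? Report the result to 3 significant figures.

124 mg

The CYP2E1 pathway (27% of clearance) increases to 1.9× activity: 0.27 × 1.9 = 0.513.
The remaining 73% of clearance is unaffected.
New clearance relative to baseline: 0.513 + 0.73 = 1.243.
To maintain the same steady-state level, dose must scale with clearance: new dose = 100 × 1.243 = 124 mg.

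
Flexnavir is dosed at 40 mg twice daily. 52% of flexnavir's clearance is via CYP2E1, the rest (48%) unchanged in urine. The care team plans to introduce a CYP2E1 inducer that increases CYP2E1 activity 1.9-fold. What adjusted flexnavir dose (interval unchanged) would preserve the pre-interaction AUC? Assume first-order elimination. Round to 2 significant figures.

59 mg

The CYP2E1 pathway (52% of clearance) increases to 1.9× activity: 0.52 × 1.9 = 0.988.
The remaining 48% of clearance is unaffected.
CL_new/CL_old = 0.988 + 0.48 = 1.468.
To maintain the same steady-state level, dose must scale with clearance: new dose = 40 × 1.468 = 59 mg.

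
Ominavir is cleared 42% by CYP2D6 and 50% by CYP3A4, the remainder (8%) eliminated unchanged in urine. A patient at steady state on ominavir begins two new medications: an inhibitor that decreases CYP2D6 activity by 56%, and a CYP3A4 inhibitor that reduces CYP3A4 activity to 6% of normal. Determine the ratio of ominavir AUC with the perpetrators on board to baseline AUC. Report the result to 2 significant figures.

3.4

The CYP2D6 pathway (42% of clearance) falls to 0.44× activity: 0.42 × 0.44 = 0.1848.
The CYP3A4 pathway (50% of clearance) is reduced to 0.06× activity: 0.5 × 0.06 = 0.03.
Non-CYP routes (8%) are unchanged.
New clearance relative to baseline: 0.1848 + 0.03 + 0.08 = 0.2948.
Because AUC varies inversely with clearance, the combined effect is 1 / 0.2948 = 3.4.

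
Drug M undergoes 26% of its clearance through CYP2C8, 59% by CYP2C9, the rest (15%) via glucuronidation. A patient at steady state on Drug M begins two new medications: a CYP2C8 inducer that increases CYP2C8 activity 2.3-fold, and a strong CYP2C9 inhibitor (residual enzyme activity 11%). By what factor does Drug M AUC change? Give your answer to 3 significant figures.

1.23

CYP2C8: 0.26 × 2.3 = 0.598
CYP2C9: 0.59 × 0.11 = 0.0649
Other: 0.15 (unchanged)
CL_new/CL_old = 0.598 + 0.0649 + 0.15 = 0.8129.
AUC ∝ 1/CL: fold-change = 1 / 0.8129 = 1.23.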